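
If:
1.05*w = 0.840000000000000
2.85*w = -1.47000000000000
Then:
No Solution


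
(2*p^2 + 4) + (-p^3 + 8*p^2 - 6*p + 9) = -p^3 + 10*p^2 - 6*p + 13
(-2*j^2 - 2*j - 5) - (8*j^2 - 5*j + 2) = -10*j^2 + 3*j - 7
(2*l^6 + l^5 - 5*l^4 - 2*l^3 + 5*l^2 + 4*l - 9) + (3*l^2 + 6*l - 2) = 2*l^6 + l^5 - 5*l^4 - 2*l^3 + 8*l^2 + 10*l - 11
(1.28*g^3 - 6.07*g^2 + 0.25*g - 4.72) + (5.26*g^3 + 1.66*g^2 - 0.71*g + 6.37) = 6.54*g^3 - 4.41*g^2 - 0.46*g + 1.65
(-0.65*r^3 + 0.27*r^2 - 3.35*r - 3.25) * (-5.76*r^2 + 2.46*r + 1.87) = 3.744*r^5 - 3.1542*r^4 + 18.7447*r^3 + 10.9839*r^2 - 14.2595*r - 6.0775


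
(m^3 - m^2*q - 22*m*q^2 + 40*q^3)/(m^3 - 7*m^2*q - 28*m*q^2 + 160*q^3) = (-m + 2*q)/(-m + 8*q)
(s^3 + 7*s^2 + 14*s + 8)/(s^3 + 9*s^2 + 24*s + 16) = (s + 2)/(s + 4)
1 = 1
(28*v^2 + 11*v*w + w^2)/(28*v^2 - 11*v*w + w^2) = (28*v^2 + 11*v*w + w^2)/(28*v^2 - 11*v*w + w^2)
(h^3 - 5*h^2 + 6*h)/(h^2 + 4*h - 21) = h*(h - 2)/(h + 7)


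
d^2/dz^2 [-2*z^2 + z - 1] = -4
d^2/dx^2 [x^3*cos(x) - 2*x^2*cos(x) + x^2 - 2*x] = -x^3*cos(x) - 6*x^2*sin(x) + 2*x^2*cos(x) + 8*x*sin(x) + 6*x*cos(x) - 4*cos(x) + 2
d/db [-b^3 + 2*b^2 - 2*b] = -3*b^2 + 4*b - 2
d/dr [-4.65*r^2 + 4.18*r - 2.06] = 4.18 - 9.3*r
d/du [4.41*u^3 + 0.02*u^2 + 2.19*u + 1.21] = 13.23*u^2 + 0.04*u + 2.19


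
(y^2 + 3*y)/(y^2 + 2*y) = (y + 3)/(y + 2)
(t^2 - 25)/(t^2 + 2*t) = (t^2 - 25)/(t*(t + 2))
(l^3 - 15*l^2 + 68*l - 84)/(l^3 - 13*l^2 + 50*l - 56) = (l - 6)/(l - 4)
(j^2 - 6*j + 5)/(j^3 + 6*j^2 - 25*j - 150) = (j - 1)/(j^2 + 11*j + 30)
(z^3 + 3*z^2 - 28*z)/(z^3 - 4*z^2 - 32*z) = (-z^2 - 3*z + 28)/(-z^2 + 4*z + 32)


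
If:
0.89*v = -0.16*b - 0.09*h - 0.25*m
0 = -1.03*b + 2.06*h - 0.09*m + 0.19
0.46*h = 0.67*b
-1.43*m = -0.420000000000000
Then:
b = -0.08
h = -0.12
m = 0.29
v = -0.06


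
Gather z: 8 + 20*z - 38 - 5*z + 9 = 15*z - 21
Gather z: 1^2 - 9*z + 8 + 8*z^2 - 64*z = 8*z^2 - 73*z + 9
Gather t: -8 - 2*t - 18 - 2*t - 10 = -4*t - 36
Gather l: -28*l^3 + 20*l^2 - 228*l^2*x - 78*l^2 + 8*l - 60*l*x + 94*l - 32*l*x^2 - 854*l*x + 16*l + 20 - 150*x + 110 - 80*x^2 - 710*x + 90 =-28*l^3 + l^2*(-228*x - 58) + l*(-32*x^2 - 914*x + 118) - 80*x^2 - 860*x + 220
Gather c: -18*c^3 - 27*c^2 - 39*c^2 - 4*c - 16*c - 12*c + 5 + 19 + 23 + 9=-18*c^3 - 66*c^2 - 32*c + 56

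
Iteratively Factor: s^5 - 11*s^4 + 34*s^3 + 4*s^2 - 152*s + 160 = (s - 5)*(s^4 - 6*s^3 + 4*s^2 + 24*s - 32) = (s - 5)*(s - 4)*(s^3 - 2*s^2 - 4*s + 8) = (s - 5)*(s - 4)*(s + 2)*(s^2 - 4*s + 4) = (s - 5)*(s - 4)*(s - 2)*(s + 2)*(s - 2)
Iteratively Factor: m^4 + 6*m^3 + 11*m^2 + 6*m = (m + 2)*(m^3 + 4*m^2 + 3*m) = (m + 2)*(m + 3)*(m^2 + m) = (m + 1)*(m + 2)*(m + 3)*(m)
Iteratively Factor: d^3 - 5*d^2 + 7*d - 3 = (d - 3)*(d^2 - 2*d + 1) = (d - 3)*(d - 1)*(d - 1)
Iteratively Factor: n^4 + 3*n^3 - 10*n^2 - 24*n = (n - 3)*(n^3 + 6*n^2 + 8*n) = (n - 3)*(n + 4)*(n^2 + 2*n) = n*(n - 3)*(n + 4)*(n + 2)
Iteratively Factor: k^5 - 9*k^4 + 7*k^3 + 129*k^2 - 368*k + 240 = (k - 1)*(k^4 - 8*k^3 - k^2 + 128*k - 240) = (k - 5)*(k - 1)*(k^3 - 3*k^2 - 16*k + 48) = (k - 5)*(k - 1)*(k + 4)*(k^2 - 7*k + 12) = (k - 5)*(k - 4)*(k - 1)*(k + 4)*(k - 3)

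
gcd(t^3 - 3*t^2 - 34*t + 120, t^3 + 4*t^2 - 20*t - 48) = t^2 + 2*t - 24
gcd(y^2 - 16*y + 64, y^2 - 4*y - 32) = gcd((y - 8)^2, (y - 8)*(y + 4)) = y - 8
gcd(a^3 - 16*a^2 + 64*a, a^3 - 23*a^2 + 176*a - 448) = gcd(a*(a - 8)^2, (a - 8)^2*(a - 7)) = a^2 - 16*a + 64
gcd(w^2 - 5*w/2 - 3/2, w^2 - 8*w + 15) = w - 3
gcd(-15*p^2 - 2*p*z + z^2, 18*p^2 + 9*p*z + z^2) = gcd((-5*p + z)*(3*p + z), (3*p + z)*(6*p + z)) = 3*p + z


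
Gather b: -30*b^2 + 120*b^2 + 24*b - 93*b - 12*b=90*b^2 - 81*b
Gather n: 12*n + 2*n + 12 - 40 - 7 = 14*n - 35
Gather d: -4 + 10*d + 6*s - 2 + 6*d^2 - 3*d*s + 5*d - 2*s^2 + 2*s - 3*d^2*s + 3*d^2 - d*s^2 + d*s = d^2*(9 - 3*s) + d*(-s^2 - 2*s + 15) - 2*s^2 + 8*s - 6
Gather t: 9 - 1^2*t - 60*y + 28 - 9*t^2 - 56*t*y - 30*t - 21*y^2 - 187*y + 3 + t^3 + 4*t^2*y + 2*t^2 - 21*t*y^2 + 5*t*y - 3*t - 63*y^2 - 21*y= t^3 + t^2*(4*y - 7) + t*(-21*y^2 - 51*y - 34) - 84*y^2 - 268*y + 40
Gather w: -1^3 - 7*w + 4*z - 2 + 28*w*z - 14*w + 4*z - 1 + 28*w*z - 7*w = w*(56*z - 28) + 8*z - 4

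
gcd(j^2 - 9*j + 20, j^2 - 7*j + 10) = j - 5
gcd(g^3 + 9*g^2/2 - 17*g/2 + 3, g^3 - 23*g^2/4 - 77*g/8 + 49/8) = g - 1/2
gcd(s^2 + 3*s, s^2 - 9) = s + 3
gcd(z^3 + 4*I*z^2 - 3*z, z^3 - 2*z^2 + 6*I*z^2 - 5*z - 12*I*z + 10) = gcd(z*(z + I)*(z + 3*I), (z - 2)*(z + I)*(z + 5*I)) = z + I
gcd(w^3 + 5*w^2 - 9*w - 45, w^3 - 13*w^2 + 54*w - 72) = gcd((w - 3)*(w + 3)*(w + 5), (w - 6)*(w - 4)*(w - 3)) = w - 3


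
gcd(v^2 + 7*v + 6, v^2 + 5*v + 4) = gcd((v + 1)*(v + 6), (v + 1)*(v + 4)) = v + 1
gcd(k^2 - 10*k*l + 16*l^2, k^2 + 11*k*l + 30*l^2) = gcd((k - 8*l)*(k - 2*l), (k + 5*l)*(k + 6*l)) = 1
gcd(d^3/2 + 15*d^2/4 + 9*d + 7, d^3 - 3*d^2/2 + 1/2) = 1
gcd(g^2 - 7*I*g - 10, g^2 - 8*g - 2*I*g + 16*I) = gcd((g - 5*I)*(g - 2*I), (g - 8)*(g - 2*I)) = g - 2*I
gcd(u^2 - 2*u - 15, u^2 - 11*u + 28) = 1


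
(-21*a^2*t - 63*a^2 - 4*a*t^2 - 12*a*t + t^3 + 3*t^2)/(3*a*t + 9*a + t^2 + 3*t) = -7*a + t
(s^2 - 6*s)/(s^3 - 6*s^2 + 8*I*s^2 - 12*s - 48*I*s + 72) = s/(s^2 + 8*I*s - 12)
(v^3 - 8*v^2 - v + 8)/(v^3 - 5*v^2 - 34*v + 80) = (v^2 - 1)/(v^2 + 3*v - 10)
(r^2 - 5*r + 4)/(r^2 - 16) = (r - 1)/(r + 4)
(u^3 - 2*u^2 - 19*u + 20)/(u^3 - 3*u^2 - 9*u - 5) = (u^2 + 3*u - 4)/(u^2 + 2*u + 1)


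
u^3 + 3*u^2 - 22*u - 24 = (u - 4)*(u + 1)*(u + 6)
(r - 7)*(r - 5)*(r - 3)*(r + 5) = r^4 - 10*r^3 - 4*r^2 + 250*r - 525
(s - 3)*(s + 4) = s^2 + s - 12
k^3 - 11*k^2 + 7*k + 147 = (k - 7)^2*(k + 3)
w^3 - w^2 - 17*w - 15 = (w - 5)*(w + 1)*(w + 3)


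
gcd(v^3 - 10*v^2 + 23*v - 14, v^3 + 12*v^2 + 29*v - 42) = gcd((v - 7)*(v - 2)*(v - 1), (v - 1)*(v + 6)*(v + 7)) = v - 1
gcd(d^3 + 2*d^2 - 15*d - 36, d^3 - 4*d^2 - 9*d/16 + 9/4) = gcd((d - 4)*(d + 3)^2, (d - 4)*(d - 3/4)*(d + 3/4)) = d - 4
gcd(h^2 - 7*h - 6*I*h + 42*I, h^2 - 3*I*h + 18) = h - 6*I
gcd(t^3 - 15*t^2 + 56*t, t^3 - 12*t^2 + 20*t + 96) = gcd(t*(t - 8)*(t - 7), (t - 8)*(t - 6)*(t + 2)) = t - 8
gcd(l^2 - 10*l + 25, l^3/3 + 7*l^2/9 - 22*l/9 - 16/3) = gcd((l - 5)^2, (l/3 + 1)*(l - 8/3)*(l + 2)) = 1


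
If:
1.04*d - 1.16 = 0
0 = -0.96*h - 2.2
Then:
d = 1.12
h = -2.29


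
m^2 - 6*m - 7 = (m - 7)*(m + 1)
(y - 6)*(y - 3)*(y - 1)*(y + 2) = y^4 - 8*y^3 + 7*y^2 + 36*y - 36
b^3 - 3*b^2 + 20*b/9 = b*(b - 5/3)*(b - 4/3)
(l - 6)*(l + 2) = l^2 - 4*l - 12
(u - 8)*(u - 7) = u^2 - 15*u + 56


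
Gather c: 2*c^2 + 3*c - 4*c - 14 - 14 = 2*c^2 - c - 28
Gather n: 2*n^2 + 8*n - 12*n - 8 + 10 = 2*n^2 - 4*n + 2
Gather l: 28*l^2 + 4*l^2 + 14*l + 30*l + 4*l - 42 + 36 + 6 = 32*l^2 + 48*l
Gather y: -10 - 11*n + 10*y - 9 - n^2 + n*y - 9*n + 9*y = -n^2 - 20*n + y*(n + 19) - 19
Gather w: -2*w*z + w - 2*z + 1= w*(1 - 2*z) - 2*z + 1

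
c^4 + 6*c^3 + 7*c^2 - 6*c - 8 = (c - 1)*(c + 1)*(c + 2)*(c + 4)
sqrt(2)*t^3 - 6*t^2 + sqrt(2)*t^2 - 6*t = t*(t - 3*sqrt(2))*(sqrt(2)*t + sqrt(2))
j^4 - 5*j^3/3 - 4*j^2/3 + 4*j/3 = j*(j - 2)*(j - 2/3)*(j + 1)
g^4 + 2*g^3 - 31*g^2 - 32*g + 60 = (g - 5)*(g - 1)*(g + 2)*(g + 6)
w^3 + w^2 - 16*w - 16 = (w - 4)*(w + 1)*(w + 4)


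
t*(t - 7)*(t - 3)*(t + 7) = t^4 - 3*t^3 - 49*t^2 + 147*t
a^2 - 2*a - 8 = (a - 4)*(a + 2)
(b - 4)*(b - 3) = b^2 - 7*b + 12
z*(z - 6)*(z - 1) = z^3 - 7*z^2 + 6*z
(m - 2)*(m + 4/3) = m^2 - 2*m/3 - 8/3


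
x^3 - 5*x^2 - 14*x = x*(x - 7)*(x + 2)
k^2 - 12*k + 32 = (k - 8)*(k - 4)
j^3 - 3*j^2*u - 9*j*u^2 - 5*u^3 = (j - 5*u)*(j + u)^2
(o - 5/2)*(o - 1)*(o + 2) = o^3 - 3*o^2/2 - 9*o/2 + 5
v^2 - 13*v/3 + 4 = (v - 3)*(v - 4/3)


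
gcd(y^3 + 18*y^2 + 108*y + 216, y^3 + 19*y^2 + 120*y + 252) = y^2 + 12*y + 36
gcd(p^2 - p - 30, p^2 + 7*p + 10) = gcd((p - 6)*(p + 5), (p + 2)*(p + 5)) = p + 5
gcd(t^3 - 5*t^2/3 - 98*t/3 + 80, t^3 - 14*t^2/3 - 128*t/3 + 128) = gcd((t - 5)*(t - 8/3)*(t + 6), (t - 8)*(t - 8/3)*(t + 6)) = t^2 + 10*t/3 - 16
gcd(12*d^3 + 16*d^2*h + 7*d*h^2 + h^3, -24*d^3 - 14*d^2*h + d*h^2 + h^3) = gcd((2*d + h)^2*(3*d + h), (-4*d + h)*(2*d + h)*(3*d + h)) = 6*d^2 + 5*d*h + h^2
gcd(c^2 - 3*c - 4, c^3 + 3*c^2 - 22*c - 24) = c^2 - 3*c - 4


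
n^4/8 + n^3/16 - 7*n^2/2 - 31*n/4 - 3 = (n/4 + 1)*(n/2 + 1/4)*(n - 6)*(n + 2)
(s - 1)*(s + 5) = s^2 + 4*s - 5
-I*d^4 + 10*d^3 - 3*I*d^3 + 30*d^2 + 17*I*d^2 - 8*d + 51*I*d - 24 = (d + 3)*(d + I)*(d + 8*I)*(-I*d + 1)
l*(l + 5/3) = l^2 + 5*l/3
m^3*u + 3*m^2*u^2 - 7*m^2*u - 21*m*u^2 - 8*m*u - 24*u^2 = (m - 8)*(m + 3*u)*(m*u + u)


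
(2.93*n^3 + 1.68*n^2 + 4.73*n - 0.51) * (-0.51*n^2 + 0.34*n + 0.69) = -1.4943*n^5 + 0.1394*n^4 + 0.1806*n^3 + 3.0275*n^2 + 3.0903*n - 0.3519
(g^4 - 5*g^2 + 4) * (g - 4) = g^5 - 4*g^4 - 5*g^3 + 20*g^2 + 4*g - 16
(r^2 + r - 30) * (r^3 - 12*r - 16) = r^5 + r^4 - 42*r^3 - 28*r^2 + 344*r + 480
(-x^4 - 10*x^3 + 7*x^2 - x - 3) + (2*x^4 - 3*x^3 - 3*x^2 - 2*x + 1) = x^4 - 13*x^3 + 4*x^2 - 3*x - 2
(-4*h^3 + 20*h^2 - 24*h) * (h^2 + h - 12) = -4*h^5 + 16*h^4 + 44*h^3 - 264*h^2 + 288*h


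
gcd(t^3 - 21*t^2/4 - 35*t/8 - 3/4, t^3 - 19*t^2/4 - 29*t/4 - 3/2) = t^2 - 23*t/4 - 3/2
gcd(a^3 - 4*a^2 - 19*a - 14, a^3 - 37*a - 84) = a - 7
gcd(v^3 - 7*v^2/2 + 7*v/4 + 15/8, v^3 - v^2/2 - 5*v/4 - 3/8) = v^2 - v - 3/4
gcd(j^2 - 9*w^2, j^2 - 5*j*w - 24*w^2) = j + 3*w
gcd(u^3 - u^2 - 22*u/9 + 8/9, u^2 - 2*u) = u - 2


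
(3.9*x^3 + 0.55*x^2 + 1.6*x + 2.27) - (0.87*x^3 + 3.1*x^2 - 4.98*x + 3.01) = 3.03*x^3 - 2.55*x^2 + 6.58*x - 0.74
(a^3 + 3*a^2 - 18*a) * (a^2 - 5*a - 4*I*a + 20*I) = a^5 - 2*a^4 - 4*I*a^4 - 33*a^3 + 8*I*a^3 + 90*a^2 + 132*I*a^2 - 360*I*a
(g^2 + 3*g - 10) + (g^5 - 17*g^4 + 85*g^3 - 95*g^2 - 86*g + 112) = g^5 - 17*g^4 + 85*g^3 - 94*g^2 - 83*g + 102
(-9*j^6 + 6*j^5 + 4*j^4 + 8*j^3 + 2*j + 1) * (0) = 0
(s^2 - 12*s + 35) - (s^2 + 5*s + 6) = 29 - 17*s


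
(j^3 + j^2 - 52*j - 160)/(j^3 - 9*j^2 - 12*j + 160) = (j + 5)/(j - 5)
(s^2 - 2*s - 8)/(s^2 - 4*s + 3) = (s^2 - 2*s - 8)/(s^2 - 4*s + 3)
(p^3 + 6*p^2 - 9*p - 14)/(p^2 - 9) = (p^3 + 6*p^2 - 9*p - 14)/(p^2 - 9)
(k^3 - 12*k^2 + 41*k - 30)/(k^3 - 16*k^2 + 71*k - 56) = (k^2 - 11*k + 30)/(k^2 - 15*k + 56)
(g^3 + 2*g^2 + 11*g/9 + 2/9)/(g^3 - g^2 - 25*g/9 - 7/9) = (3*g + 2)/(3*g - 7)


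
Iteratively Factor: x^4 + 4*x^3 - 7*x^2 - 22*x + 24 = (x + 4)*(x^3 - 7*x + 6) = (x + 3)*(x + 4)*(x^2 - 3*x + 2) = (x - 2)*(x + 3)*(x + 4)*(x - 1)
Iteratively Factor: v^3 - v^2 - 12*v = (v - 4)*(v^2 + 3*v) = (v - 4)*(v + 3)*(v)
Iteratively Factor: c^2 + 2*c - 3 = (c + 3)*(c - 1)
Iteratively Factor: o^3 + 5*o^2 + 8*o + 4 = (o + 2)*(o^2 + 3*o + 2) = (o + 2)^2*(o + 1)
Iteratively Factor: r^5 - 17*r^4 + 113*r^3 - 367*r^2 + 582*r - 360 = (r - 3)*(r^4 - 14*r^3 + 71*r^2 - 154*r + 120) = (r - 3)^2*(r^3 - 11*r^2 + 38*r - 40) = (r - 3)^2*(r - 2)*(r^2 - 9*r + 20) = (r - 5)*(r - 3)^2*(r - 2)*(r - 4)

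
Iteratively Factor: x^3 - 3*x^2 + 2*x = (x - 1)*(x^2 - 2*x) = (x - 2)*(x - 1)*(x)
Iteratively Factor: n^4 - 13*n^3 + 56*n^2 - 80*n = (n - 5)*(n^3 - 8*n^2 + 16*n) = (n - 5)*(n - 4)*(n^2 - 4*n) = (n - 5)*(n - 4)^2*(n)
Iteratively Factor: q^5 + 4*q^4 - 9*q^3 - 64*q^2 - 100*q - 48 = (q + 1)*(q^4 + 3*q^3 - 12*q^2 - 52*q - 48) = (q + 1)*(q + 3)*(q^3 - 12*q - 16) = (q + 1)*(q + 2)*(q + 3)*(q^2 - 2*q - 8) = (q - 4)*(q + 1)*(q + 2)*(q + 3)*(q + 2)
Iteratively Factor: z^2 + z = (z)*(z + 1)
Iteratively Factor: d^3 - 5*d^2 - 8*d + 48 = (d - 4)*(d^2 - d - 12) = (d - 4)*(d + 3)*(d - 4)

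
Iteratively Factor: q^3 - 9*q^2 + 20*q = (q - 5)*(q^2 - 4*q) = (q - 5)*(q - 4)*(q)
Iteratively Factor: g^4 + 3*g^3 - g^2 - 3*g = (g - 1)*(g^3 + 4*g^2 + 3*g) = (g - 1)*(g + 1)*(g^2 + 3*g) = (g - 1)*(g + 1)*(g + 3)*(g)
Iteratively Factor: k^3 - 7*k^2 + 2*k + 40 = (k + 2)*(k^2 - 9*k + 20) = (k - 4)*(k + 2)*(k - 5)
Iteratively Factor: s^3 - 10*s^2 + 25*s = (s - 5)*(s^2 - 5*s) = (s - 5)^2*(s)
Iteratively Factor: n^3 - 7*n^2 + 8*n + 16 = (n + 1)*(n^2 - 8*n + 16) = (n - 4)*(n + 1)*(n - 4)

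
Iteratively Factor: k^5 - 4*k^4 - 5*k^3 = (k)*(k^4 - 4*k^3 - 5*k^2) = k*(k + 1)*(k^3 - 5*k^2) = k^2*(k + 1)*(k^2 - 5*k) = k^2*(k - 5)*(k + 1)*(k)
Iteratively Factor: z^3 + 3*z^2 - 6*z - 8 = (z + 4)*(z^2 - z - 2) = (z + 1)*(z + 4)*(z - 2)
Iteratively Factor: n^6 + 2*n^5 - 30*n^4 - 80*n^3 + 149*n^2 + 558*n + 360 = (n - 3)*(n^5 + 5*n^4 - 15*n^3 - 125*n^2 - 226*n - 120) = (n - 3)*(n + 1)*(n^4 + 4*n^3 - 19*n^2 - 106*n - 120) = (n - 3)*(n + 1)*(n + 4)*(n^3 - 19*n - 30) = (n - 5)*(n - 3)*(n + 1)*(n + 4)*(n^2 + 5*n + 6) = (n - 5)*(n - 3)*(n + 1)*(n + 2)*(n + 4)*(n + 3)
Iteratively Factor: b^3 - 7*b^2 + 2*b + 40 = (b - 5)*(b^2 - 2*b - 8) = (b - 5)*(b + 2)*(b - 4)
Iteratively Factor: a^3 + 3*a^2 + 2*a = (a + 1)*(a^2 + 2*a) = a*(a + 1)*(a + 2)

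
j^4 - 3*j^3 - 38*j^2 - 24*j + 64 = (j - 8)*(j - 1)*(j + 2)*(j + 4)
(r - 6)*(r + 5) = r^2 - r - 30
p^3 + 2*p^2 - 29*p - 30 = (p - 5)*(p + 1)*(p + 6)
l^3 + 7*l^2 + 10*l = l*(l + 2)*(l + 5)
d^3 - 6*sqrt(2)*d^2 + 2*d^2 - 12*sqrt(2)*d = d*(d + 2)*(d - 6*sqrt(2))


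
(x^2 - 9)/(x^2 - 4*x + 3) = (x + 3)/(x - 1)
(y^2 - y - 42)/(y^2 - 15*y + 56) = (y + 6)/(y - 8)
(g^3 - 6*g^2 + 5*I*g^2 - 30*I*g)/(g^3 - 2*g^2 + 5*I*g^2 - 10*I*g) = (g - 6)/(g - 2)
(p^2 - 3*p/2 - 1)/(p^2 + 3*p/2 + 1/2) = (p - 2)/(p + 1)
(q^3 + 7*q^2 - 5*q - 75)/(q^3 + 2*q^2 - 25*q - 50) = (q^2 + 2*q - 15)/(q^2 - 3*q - 10)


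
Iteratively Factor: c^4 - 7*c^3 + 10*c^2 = (c - 2)*(c^3 - 5*c^2) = c*(c - 2)*(c^2 - 5*c) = c^2*(c - 2)*(c - 5)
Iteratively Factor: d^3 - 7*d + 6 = (d - 2)*(d^2 + 2*d - 3) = (d - 2)*(d - 1)*(d + 3)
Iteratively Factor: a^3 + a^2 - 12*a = (a - 3)*(a^2 + 4*a) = (a - 3)*(a + 4)*(a)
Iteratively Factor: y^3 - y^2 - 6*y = (y + 2)*(y^2 - 3*y) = (y - 3)*(y + 2)*(y)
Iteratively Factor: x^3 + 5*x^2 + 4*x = (x + 4)*(x^2 + x) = x*(x + 4)*(x + 1)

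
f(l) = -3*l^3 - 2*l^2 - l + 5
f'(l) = -9*l^2 - 4*l - 1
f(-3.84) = 149.22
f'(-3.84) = -118.35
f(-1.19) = 8.41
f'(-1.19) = -8.98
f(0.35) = 4.28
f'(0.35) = -3.50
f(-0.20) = 5.14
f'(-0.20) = -0.56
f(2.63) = -66.04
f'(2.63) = -73.77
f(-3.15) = 82.07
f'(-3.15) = -77.70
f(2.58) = -62.41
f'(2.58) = -71.23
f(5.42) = -536.83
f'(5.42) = -287.07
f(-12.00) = 4913.00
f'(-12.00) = -1249.00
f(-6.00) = 587.00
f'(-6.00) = -301.00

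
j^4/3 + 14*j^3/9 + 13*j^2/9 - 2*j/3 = j*(j/3 + 1)*(j - 1/3)*(j + 2)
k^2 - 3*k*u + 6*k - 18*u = (k + 6)*(k - 3*u)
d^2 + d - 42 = (d - 6)*(d + 7)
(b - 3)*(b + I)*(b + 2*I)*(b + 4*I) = b^4 - 3*b^3 + 7*I*b^3 - 14*b^2 - 21*I*b^2 + 42*b - 8*I*b + 24*I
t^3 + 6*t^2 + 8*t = t*(t + 2)*(t + 4)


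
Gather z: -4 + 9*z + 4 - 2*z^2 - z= -2*z^2 + 8*z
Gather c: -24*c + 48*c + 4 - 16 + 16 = 24*c + 4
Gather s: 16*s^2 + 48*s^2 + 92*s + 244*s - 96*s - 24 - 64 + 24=64*s^2 + 240*s - 64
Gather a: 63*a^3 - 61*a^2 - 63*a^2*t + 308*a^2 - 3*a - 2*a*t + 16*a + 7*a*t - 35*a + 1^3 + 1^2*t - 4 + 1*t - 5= 63*a^3 + a^2*(247 - 63*t) + a*(5*t - 22) + 2*t - 8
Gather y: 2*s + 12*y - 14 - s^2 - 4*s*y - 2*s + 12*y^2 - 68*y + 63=-s^2 + 12*y^2 + y*(-4*s - 56) + 49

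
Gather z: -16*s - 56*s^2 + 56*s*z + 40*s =-56*s^2 + 56*s*z + 24*s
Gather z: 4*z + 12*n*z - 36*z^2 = -36*z^2 + z*(12*n + 4)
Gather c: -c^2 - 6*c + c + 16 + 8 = -c^2 - 5*c + 24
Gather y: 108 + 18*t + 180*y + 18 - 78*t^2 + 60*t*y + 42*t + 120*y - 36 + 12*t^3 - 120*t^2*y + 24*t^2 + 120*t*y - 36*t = 12*t^3 - 54*t^2 + 24*t + y*(-120*t^2 + 180*t + 300) + 90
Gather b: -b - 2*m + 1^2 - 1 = -b - 2*m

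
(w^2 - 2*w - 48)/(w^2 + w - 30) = (w - 8)/(w - 5)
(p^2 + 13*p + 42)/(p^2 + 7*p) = (p + 6)/p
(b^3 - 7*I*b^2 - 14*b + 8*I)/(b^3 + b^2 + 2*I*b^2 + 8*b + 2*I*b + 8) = (b^2 - 5*I*b - 4)/(b^2 + b*(1 + 4*I) + 4*I)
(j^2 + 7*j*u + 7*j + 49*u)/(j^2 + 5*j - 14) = (j + 7*u)/(j - 2)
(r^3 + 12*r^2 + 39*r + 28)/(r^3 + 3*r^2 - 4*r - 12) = (r^3 + 12*r^2 + 39*r + 28)/(r^3 + 3*r^2 - 4*r - 12)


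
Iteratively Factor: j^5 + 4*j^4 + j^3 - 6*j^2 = (j)*(j^4 + 4*j^3 + j^2 - 6*j) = j^2*(j^3 + 4*j^2 + j - 6) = j^2*(j + 3)*(j^2 + j - 2) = j^2*(j - 1)*(j + 3)*(j + 2)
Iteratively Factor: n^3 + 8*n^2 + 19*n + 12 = (n + 3)*(n^2 + 5*n + 4) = (n + 1)*(n + 3)*(n + 4)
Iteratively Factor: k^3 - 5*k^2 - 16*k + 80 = (k + 4)*(k^2 - 9*k + 20) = (k - 5)*(k + 4)*(k - 4)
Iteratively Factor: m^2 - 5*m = (m)*(m - 5)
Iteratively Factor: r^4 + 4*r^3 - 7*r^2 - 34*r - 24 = (r - 3)*(r^3 + 7*r^2 + 14*r + 8) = (r - 3)*(r + 4)*(r^2 + 3*r + 2) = (r - 3)*(r + 1)*(r + 4)*(r + 2)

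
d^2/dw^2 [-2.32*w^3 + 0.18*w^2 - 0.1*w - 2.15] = 0.36 - 13.92*w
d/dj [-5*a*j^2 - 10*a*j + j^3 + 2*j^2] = -10*a*j - 10*a + 3*j^2 + 4*j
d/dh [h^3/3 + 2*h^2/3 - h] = h^2 + 4*h/3 - 1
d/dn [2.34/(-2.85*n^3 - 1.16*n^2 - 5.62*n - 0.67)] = (20.007*n^2 + 5.4288*n + 13.1508)/(2.85*n^3 + 1.16*n^2 + 5.62*n + 0.67)^2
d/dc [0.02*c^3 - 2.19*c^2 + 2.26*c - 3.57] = 0.06*c^2 - 4.38*c + 2.26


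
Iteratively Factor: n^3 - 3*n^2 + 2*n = (n - 1)*(n^2 - 2*n) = n*(n - 1)*(n - 2)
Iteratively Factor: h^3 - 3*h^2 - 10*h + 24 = (h - 4)*(h^2 + h - 6) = (h - 4)*(h + 3)*(h - 2)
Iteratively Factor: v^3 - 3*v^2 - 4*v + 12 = (v + 2)*(v^2 - 5*v + 6) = (v - 2)*(v + 2)*(v - 3)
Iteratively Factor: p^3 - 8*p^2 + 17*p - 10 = (p - 2)*(p^2 - 6*p + 5) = (p - 5)*(p - 2)*(p - 1)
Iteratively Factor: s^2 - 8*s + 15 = (s - 5)*(s - 3)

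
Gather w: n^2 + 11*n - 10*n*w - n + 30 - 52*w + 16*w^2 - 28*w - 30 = n^2 + 10*n + 16*w^2 + w*(-10*n - 80)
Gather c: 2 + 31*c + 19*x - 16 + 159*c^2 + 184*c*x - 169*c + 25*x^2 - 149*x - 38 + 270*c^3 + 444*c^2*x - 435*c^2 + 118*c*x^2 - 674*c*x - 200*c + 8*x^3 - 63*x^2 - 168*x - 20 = 270*c^3 + c^2*(444*x - 276) + c*(118*x^2 - 490*x - 338) + 8*x^3 - 38*x^2 - 298*x - 72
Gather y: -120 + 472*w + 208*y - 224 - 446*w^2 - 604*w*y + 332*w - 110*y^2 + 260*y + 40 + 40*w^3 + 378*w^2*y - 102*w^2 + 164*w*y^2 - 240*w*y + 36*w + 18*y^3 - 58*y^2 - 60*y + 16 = 40*w^3 - 548*w^2 + 840*w + 18*y^3 + y^2*(164*w - 168) + y*(378*w^2 - 844*w + 408) - 288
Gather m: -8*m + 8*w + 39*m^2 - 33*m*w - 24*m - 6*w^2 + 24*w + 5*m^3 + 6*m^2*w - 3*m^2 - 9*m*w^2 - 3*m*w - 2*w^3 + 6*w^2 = 5*m^3 + m^2*(6*w + 36) + m*(-9*w^2 - 36*w - 32) - 2*w^3 + 32*w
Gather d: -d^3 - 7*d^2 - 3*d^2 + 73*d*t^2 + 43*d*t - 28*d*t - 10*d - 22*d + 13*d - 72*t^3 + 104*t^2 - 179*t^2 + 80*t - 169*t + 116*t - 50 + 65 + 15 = -d^3 - 10*d^2 + d*(73*t^2 + 15*t - 19) - 72*t^3 - 75*t^2 + 27*t + 30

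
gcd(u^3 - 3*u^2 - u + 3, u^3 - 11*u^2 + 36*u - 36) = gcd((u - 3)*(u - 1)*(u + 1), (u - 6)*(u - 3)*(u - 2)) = u - 3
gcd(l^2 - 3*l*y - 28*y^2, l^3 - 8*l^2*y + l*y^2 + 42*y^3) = -l + 7*y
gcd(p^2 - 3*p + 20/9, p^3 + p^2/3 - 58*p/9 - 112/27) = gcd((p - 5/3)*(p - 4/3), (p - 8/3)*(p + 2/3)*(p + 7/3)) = 1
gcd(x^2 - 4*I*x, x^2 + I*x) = x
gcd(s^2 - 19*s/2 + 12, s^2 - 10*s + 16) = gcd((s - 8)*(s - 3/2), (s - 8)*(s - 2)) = s - 8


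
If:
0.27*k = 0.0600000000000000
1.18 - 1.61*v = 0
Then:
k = 0.22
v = 0.73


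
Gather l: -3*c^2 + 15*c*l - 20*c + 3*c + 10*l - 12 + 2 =-3*c^2 - 17*c + l*(15*c + 10) - 10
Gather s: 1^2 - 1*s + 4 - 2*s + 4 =9 - 3*s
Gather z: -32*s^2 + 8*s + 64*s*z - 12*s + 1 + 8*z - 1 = -32*s^2 - 4*s + z*(64*s + 8)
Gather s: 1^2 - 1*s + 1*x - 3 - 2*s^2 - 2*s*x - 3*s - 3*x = -2*s^2 + s*(-2*x - 4) - 2*x - 2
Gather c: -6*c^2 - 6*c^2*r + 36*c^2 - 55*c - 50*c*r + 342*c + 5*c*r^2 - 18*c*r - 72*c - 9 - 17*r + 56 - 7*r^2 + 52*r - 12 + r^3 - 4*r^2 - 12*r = c^2*(30 - 6*r) + c*(5*r^2 - 68*r + 215) + r^3 - 11*r^2 + 23*r + 35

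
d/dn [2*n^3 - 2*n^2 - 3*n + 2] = 6*n^2 - 4*n - 3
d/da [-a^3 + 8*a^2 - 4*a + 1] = -3*a^2 + 16*a - 4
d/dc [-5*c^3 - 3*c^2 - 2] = 3*c*(-5*c - 2)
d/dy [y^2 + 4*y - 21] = 2*y + 4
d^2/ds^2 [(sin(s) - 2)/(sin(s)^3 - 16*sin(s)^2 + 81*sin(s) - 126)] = (-4*sin(s)^7 + 66*sin(s)^6 - 278*sin(s)^5 - 682*sin(s)^4 + 7450*sin(s)^3 - 15744*sin(s)^2 + 6480*sin(s) + 2232)/(sin(s)^3 - 16*sin(s)^2 + 81*sin(s) - 126)^3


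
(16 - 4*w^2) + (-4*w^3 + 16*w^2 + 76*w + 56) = -4*w^3 + 12*w^2 + 76*w + 72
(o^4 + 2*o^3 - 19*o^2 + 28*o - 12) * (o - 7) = o^5 - 5*o^4 - 33*o^3 + 161*o^2 - 208*o + 84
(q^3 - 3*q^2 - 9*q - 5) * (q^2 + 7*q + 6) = q^5 + 4*q^4 - 24*q^3 - 86*q^2 - 89*q - 30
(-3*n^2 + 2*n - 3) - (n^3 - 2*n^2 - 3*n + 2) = -n^3 - n^2 + 5*n - 5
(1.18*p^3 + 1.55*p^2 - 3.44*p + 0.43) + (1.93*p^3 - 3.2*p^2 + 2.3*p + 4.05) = 3.11*p^3 - 1.65*p^2 - 1.14*p + 4.48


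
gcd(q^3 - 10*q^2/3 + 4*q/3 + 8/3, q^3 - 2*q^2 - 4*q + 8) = q^2 - 4*q + 4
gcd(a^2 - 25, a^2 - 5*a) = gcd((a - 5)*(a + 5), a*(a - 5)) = a - 5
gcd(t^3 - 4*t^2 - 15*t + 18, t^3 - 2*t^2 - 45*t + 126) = t - 6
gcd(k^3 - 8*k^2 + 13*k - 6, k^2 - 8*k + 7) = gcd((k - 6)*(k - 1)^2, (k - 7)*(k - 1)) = k - 1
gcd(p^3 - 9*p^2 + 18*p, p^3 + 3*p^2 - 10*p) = p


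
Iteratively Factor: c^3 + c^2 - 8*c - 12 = (c - 3)*(c^2 + 4*c + 4) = (c - 3)*(c + 2)*(c + 2)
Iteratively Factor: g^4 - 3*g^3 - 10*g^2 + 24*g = (g)*(g^3 - 3*g^2 - 10*g + 24) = g*(g - 2)*(g^2 - g - 12) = g*(g - 4)*(g - 2)*(g + 3)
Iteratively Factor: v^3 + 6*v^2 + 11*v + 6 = (v + 3)*(v^2 + 3*v + 2) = (v + 1)*(v + 3)*(v + 2)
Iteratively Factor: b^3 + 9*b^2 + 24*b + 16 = (b + 1)*(b^2 + 8*b + 16) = (b + 1)*(b + 4)*(b + 4)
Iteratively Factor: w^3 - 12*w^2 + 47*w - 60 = (w - 3)*(w^2 - 9*w + 20) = (w - 5)*(w - 3)*(w - 4)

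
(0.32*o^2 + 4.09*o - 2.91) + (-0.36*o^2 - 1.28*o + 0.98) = -0.04*o^2 + 2.81*o - 1.93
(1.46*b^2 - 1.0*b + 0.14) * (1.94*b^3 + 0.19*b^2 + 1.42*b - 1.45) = 2.8324*b^5 - 1.6626*b^4 + 2.1548*b^3 - 3.5104*b^2 + 1.6488*b - 0.203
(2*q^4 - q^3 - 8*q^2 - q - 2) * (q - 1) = 2*q^5 - 3*q^4 - 7*q^3 + 7*q^2 - q + 2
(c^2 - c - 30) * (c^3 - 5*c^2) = c^5 - 6*c^4 - 25*c^3 + 150*c^2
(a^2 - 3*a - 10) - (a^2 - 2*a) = -a - 10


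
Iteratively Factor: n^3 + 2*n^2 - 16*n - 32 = (n - 4)*(n^2 + 6*n + 8) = (n - 4)*(n + 4)*(n + 2)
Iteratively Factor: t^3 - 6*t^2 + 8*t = (t)*(t^2 - 6*t + 8) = t*(t - 4)*(t - 2)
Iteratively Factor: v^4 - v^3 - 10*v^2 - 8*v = (v + 2)*(v^3 - 3*v^2 - 4*v) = (v - 4)*(v + 2)*(v^2 + v) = v*(v - 4)*(v + 2)*(v + 1)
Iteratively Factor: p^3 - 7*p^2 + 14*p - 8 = (p - 2)*(p^2 - 5*p + 4) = (p - 2)*(p - 1)*(p - 4)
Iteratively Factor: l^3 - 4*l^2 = (l)*(l^2 - 4*l) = l^2*(l - 4)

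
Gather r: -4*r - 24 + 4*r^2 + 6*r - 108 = 4*r^2 + 2*r - 132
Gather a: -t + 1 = 1 - t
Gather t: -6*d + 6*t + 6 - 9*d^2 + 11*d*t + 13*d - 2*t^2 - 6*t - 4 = -9*d^2 + 11*d*t + 7*d - 2*t^2 + 2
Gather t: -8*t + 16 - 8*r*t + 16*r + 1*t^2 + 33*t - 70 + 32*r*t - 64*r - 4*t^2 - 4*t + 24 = -48*r - 3*t^2 + t*(24*r + 21) - 30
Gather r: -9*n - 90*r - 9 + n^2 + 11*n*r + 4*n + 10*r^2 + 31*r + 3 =n^2 - 5*n + 10*r^2 + r*(11*n - 59) - 6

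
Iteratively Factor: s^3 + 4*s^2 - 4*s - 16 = (s + 4)*(s^2 - 4) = (s - 2)*(s + 4)*(s + 2)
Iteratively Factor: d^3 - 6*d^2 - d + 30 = (d - 5)*(d^2 - d - 6) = (d - 5)*(d + 2)*(d - 3)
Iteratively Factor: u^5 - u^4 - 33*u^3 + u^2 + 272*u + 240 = (u + 4)*(u^4 - 5*u^3 - 13*u^2 + 53*u + 60) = (u + 3)*(u + 4)*(u^3 - 8*u^2 + 11*u + 20) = (u - 4)*(u + 3)*(u + 4)*(u^2 - 4*u - 5) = (u - 5)*(u - 4)*(u + 3)*(u + 4)*(u + 1)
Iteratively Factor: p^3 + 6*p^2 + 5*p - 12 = (p + 3)*(p^2 + 3*p - 4) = (p + 3)*(p + 4)*(p - 1)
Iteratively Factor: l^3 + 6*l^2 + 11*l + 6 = (l + 1)*(l^2 + 5*l + 6) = (l + 1)*(l + 3)*(l + 2)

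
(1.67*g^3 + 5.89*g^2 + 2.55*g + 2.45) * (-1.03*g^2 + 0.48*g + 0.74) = -1.7201*g^5 - 5.2651*g^4 + 1.4365*g^3 + 3.0591*g^2 + 3.063*g + 1.813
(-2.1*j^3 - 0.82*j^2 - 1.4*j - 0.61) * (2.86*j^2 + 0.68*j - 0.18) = -6.006*j^5 - 3.7732*j^4 - 4.1836*j^3 - 2.549*j^2 - 0.1628*j + 0.1098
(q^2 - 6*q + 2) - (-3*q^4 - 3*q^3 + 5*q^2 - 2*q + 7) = 3*q^4 + 3*q^3 - 4*q^2 - 4*q - 5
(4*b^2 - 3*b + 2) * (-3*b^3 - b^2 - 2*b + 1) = -12*b^5 + 5*b^4 - 11*b^3 + 8*b^2 - 7*b + 2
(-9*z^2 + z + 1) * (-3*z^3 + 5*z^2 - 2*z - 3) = 27*z^5 - 48*z^4 + 20*z^3 + 30*z^2 - 5*z - 3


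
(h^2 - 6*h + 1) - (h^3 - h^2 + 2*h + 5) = -h^3 + 2*h^2 - 8*h - 4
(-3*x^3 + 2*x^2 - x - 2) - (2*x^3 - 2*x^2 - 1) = -5*x^3 + 4*x^2 - x - 1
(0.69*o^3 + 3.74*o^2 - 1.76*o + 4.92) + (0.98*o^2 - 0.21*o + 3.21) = 0.69*o^3 + 4.72*o^2 - 1.97*o + 8.13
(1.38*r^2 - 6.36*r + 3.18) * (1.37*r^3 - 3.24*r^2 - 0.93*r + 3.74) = 1.8906*r^5 - 13.1844*r^4 + 23.6796*r^3 + 0.7728*r^2 - 26.7438*r + 11.8932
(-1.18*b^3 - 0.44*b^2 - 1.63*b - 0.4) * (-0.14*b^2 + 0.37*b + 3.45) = 0.1652*b^5 - 0.375*b^4 - 4.0056*b^3 - 2.0651*b^2 - 5.7715*b - 1.38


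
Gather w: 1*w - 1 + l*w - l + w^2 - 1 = -l + w^2 + w*(l + 1) - 2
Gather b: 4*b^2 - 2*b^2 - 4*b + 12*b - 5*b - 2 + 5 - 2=2*b^2 + 3*b + 1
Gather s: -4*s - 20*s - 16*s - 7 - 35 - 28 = -40*s - 70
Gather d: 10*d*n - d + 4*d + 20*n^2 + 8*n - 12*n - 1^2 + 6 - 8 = d*(10*n + 3) + 20*n^2 - 4*n - 3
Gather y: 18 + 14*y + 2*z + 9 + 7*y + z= 21*y + 3*z + 27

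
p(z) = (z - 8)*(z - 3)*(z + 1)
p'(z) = (z - 8)*(z - 3) + (z - 8)*(z + 1) + (z - 3)*(z + 1) = 3*z^2 - 20*z + 13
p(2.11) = 16.30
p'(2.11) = -15.84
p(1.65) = 22.72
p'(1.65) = -11.83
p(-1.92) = -44.90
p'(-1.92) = 62.46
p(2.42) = 11.07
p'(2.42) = -17.83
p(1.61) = 23.18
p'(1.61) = -11.42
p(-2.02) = -51.31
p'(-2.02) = 65.64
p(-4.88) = -393.80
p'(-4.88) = 182.04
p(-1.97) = -48.06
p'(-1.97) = 64.04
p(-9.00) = -1632.00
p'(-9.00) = 436.00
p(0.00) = 24.00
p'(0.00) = 13.00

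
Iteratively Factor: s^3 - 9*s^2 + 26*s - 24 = (s - 3)*(s^2 - 6*s + 8) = (s - 3)*(s - 2)*(s - 4)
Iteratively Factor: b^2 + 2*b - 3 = (b - 1)*(b + 3)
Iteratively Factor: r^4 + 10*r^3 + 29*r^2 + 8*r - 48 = (r + 3)*(r^3 + 7*r^2 + 8*r - 16) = (r - 1)*(r + 3)*(r^2 + 8*r + 16) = (r - 1)*(r + 3)*(r + 4)*(r + 4)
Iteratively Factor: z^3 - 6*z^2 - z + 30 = (z - 3)*(z^2 - 3*z - 10) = (z - 3)*(z + 2)*(z - 5)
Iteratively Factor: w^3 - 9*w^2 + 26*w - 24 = (w - 2)*(w^2 - 7*w + 12) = (w - 4)*(w - 2)*(w - 3)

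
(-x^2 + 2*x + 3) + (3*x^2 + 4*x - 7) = 2*x^2 + 6*x - 4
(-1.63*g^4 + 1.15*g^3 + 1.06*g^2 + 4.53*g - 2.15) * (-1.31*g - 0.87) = 2.1353*g^5 - 0.0884*g^4 - 2.3891*g^3 - 6.8565*g^2 - 1.1246*g + 1.8705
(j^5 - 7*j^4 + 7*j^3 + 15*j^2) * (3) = 3*j^5 - 21*j^4 + 21*j^3 + 45*j^2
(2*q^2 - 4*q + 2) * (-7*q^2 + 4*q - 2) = -14*q^4 + 36*q^3 - 34*q^2 + 16*q - 4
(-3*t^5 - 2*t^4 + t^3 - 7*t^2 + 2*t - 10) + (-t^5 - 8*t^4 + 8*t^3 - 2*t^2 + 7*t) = -4*t^5 - 10*t^4 + 9*t^3 - 9*t^2 + 9*t - 10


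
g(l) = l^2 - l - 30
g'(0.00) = -1.00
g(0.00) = -30.00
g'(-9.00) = -19.00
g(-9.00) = 60.00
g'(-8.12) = -17.24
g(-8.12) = 44.05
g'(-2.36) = -5.72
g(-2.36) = -22.07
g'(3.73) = 6.46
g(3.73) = -19.82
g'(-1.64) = -4.28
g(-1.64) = -25.67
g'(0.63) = 0.26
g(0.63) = -30.23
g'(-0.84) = -2.68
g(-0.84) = -28.45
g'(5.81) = 10.62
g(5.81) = -2.05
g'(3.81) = 6.62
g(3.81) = -19.29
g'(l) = 2*l - 1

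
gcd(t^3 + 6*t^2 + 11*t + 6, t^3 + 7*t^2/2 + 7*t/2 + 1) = t^2 + 3*t + 2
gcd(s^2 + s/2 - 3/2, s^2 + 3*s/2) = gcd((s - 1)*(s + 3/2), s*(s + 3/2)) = s + 3/2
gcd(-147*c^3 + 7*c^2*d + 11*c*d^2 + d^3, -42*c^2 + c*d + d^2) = 7*c + d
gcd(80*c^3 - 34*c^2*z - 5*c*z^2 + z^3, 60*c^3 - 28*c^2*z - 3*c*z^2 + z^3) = -10*c^2 + 3*c*z + z^2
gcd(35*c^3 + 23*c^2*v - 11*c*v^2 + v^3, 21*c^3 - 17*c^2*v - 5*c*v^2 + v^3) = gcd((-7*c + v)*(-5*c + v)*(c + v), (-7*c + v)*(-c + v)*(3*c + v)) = -7*c + v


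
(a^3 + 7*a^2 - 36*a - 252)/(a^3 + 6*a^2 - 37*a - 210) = (a + 6)/(a + 5)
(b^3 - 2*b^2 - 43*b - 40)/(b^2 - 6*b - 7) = (b^2 - 3*b - 40)/(b - 7)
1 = 1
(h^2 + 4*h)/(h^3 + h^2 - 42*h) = (h + 4)/(h^2 + h - 42)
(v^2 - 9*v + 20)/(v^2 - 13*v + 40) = (v - 4)/(v - 8)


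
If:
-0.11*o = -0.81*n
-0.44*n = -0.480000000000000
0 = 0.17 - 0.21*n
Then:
No Solution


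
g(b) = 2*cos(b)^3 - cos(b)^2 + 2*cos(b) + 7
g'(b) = -6*sin(b)*cos(b)^2 + 2*sin(b)*cos(b) - 2*sin(b)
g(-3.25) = 2.06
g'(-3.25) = -1.07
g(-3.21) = 2.02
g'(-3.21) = -0.68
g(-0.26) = 9.80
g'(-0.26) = 1.46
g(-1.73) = 6.65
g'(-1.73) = 2.44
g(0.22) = 9.86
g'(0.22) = -1.26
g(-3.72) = 3.45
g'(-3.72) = -4.31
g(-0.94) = 8.24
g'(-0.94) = 2.35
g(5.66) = 9.04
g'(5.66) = 2.53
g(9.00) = 2.83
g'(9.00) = -3.63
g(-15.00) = 4.03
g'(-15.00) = 4.54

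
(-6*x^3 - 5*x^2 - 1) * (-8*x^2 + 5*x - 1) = 48*x^5 + 10*x^4 - 19*x^3 + 13*x^2 - 5*x + 1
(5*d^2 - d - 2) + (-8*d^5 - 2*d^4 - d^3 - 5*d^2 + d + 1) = -8*d^5 - 2*d^4 - d^3 - 1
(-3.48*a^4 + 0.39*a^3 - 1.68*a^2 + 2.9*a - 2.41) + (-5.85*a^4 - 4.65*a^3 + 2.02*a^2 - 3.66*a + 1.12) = -9.33*a^4 - 4.26*a^3 + 0.34*a^2 - 0.76*a - 1.29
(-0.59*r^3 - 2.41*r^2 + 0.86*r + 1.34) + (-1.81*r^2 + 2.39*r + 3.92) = -0.59*r^3 - 4.22*r^2 + 3.25*r + 5.26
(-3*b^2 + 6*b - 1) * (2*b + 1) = -6*b^3 + 9*b^2 + 4*b - 1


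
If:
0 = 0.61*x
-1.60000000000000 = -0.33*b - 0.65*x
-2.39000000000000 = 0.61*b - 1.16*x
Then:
No Solution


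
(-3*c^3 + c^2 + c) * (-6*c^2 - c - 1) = 18*c^5 - 3*c^4 - 4*c^3 - 2*c^2 - c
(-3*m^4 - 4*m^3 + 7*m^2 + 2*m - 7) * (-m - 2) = 3*m^5 + 10*m^4 + m^3 - 16*m^2 + 3*m + 14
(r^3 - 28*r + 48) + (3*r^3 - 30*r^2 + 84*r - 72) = 4*r^3 - 30*r^2 + 56*r - 24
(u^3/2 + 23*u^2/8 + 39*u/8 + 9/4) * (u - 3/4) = u^4/2 + 5*u^3/2 + 87*u^2/32 - 45*u/32 - 27/16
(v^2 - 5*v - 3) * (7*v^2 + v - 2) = 7*v^4 - 34*v^3 - 28*v^2 + 7*v + 6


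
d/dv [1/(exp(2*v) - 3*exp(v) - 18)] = (3 - 2*exp(v))*exp(v)/(-exp(2*v) + 3*exp(v) + 18)^2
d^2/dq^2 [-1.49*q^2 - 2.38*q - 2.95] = -2.98000000000000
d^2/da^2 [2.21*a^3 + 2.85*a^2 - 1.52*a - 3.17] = 13.26*a + 5.7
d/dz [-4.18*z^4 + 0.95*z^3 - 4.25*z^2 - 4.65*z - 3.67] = -16.72*z^3 + 2.85*z^2 - 8.5*z - 4.65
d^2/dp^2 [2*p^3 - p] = 12*p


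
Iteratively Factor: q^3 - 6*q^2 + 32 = (q - 4)*(q^2 - 2*q - 8) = (q - 4)^2*(q + 2)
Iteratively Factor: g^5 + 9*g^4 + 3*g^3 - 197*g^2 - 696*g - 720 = (g - 5)*(g^4 + 14*g^3 + 73*g^2 + 168*g + 144) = (g - 5)*(g + 4)*(g^3 + 10*g^2 + 33*g + 36) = (g - 5)*(g + 3)*(g + 4)*(g^2 + 7*g + 12) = (g - 5)*(g + 3)*(g + 4)^2*(g + 3)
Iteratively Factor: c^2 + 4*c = (c)*(c + 4)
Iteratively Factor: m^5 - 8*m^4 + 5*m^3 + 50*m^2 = (m)*(m^4 - 8*m^3 + 5*m^2 + 50*m) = m*(m - 5)*(m^3 - 3*m^2 - 10*m) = m*(m - 5)^2*(m^2 + 2*m) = m^2*(m - 5)^2*(m + 2)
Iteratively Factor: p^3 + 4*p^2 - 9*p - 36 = (p + 3)*(p^2 + p - 12) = (p - 3)*(p + 3)*(p + 4)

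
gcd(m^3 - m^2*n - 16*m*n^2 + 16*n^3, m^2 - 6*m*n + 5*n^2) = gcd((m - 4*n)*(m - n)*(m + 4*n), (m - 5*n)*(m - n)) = m - n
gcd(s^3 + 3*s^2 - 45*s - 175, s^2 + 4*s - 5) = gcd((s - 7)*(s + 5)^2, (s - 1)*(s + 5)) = s + 5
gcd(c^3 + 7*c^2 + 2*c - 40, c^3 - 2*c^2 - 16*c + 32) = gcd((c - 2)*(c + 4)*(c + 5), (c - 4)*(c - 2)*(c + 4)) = c^2 + 2*c - 8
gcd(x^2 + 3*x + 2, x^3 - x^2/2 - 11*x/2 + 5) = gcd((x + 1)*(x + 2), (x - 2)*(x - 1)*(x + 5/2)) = 1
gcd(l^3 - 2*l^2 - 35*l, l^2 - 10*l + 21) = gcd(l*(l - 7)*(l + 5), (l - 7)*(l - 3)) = l - 7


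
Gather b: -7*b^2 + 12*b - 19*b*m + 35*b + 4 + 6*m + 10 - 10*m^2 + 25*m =-7*b^2 + b*(47 - 19*m) - 10*m^2 + 31*m + 14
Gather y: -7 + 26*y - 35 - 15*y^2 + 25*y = -15*y^2 + 51*y - 42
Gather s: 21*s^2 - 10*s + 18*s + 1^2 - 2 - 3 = 21*s^2 + 8*s - 4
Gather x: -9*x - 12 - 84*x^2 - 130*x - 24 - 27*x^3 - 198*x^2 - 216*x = -27*x^3 - 282*x^2 - 355*x - 36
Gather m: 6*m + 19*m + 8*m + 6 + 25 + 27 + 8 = 33*m + 66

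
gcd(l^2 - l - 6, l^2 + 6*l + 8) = l + 2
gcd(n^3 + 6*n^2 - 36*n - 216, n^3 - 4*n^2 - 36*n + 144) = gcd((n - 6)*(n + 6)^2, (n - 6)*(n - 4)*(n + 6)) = n^2 - 36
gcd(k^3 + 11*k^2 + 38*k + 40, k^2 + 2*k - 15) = k + 5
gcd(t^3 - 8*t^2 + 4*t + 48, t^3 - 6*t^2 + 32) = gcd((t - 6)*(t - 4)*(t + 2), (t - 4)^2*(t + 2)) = t^2 - 2*t - 8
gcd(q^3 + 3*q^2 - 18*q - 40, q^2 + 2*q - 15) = q + 5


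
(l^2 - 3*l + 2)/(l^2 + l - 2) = (l - 2)/(l + 2)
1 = 1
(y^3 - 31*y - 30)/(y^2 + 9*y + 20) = (y^2 - 5*y - 6)/(y + 4)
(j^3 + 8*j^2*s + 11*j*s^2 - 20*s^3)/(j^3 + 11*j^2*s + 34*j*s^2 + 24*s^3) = (j^2 + 4*j*s - 5*s^2)/(j^2 + 7*j*s + 6*s^2)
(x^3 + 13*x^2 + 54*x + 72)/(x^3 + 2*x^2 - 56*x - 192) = (x + 3)/(x - 8)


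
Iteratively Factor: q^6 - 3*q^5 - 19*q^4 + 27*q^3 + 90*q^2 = (q)*(q^5 - 3*q^4 - 19*q^3 + 27*q^2 + 90*q) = q^2*(q^4 - 3*q^3 - 19*q^2 + 27*q + 90) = q^2*(q + 2)*(q^3 - 5*q^2 - 9*q + 45) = q^2*(q - 5)*(q + 2)*(q^2 - 9) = q^2*(q - 5)*(q - 3)*(q + 2)*(q + 3)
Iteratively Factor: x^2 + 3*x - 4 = (x - 1)*(x + 4)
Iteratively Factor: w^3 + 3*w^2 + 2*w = (w + 2)*(w^2 + w) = (w + 1)*(w + 2)*(w)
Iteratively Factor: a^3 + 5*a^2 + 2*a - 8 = (a - 1)*(a^2 + 6*a + 8) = (a - 1)*(a + 2)*(a + 4)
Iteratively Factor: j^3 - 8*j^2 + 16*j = (j)*(j^2 - 8*j + 16) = j*(j - 4)*(j - 4)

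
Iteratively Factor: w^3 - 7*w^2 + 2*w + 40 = (w + 2)*(w^2 - 9*w + 20) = (w - 5)*(w + 2)*(w - 4)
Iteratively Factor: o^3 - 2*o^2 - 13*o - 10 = (o - 5)*(o^2 + 3*o + 2) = (o - 5)*(o + 2)*(o + 1)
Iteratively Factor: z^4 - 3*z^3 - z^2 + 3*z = (z + 1)*(z^3 - 4*z^2 + 3*z) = (z - 3)*(z + 1)*(z^2 - z) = (z - 3)*(z - 1)*(z + 1)*(z)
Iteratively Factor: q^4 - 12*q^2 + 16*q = (q)*(q^3 - 12*q + 16) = q*(q - 2)*(q^2 + 2*q - 8) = q*(q - 2)*(q + 4)*(q - 2)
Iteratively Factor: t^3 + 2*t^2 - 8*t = (t - 2)*(t^2 + 4*t) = (t - 2)*(t + 4)*(t)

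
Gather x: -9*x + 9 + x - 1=8 - 8*x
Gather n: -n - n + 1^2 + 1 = 2 - 2*n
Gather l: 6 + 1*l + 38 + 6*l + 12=7*l + 56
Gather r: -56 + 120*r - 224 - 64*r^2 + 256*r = -64*r^2 + 376*r - 280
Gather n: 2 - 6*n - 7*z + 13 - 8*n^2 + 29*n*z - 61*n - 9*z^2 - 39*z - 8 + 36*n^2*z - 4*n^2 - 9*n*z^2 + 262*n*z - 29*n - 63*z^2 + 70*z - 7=n^2*(36*z - 12) + n*(-9*z^2 + 291*z - 96) - 72*z^2 + 24*z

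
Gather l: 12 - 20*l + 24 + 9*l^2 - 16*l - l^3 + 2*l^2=-l^3 + 11*l^2 - 36*l + 36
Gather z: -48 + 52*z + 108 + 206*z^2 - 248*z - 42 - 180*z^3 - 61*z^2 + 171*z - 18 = -180*z^3 + 145*z^2 - 25*z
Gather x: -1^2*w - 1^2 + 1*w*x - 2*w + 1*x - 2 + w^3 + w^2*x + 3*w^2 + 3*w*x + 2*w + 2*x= w^3 + 3*w^2 - w + x*(w^2 + 4*w + 3) - 3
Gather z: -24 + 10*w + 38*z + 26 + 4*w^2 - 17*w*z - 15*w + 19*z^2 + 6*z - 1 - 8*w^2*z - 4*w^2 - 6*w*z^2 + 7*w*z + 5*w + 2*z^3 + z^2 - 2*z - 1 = 2*z^3 + z^2*(20 - 6*w) + z*(-8*w^2 - 10*w + 42)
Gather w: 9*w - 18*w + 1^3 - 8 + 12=5 - 9*w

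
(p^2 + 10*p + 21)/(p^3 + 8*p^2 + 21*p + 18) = (p + 7)/(p^2 + 5*p + 6)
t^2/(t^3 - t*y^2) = t/(t^2 - y^2)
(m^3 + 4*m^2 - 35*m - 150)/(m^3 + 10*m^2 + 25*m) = (m - 6)/m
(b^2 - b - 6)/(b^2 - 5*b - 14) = (b - 3)/(b - 7)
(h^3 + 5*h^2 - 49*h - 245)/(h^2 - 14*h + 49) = (h^2 + 12*h + 35)/(h - 7)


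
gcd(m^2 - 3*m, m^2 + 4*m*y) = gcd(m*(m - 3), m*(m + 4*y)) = m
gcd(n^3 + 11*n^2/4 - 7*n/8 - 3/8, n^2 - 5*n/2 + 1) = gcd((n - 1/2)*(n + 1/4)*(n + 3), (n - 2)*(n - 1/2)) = n - 1/2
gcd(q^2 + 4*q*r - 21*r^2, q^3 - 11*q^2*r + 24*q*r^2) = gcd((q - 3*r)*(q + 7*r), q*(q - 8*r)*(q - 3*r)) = q - 3*r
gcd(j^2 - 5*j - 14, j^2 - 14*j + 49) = j - 7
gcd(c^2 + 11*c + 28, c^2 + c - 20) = 1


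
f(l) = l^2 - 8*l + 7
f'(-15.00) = -38.00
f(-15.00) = 352.00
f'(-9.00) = -26.00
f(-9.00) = 160.00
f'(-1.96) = -11.92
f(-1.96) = 26.52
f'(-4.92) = -17.84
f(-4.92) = 70.57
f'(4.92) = 1.84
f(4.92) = -8.15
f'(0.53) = -6.94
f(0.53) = 3.04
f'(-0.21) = -8.42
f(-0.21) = 8.72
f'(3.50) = -1.00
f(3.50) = -8.75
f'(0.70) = -6.60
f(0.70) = 1.89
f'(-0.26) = -8.52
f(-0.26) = 9.15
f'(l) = 2*l - 8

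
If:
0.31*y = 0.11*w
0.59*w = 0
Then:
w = 0.00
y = 0.00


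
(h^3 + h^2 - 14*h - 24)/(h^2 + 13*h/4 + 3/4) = 4*(h^2 - 2*h - 8)/(4*h + 1)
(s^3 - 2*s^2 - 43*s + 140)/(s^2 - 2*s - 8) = (s^2 + 2*s - 35)/(s + 2)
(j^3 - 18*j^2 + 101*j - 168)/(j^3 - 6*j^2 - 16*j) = (j^2 - 10*j + 21)/(j*(j + 2))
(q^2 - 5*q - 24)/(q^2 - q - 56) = (q + 3)/(q + 7)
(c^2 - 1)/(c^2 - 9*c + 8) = (c + 1)/(c - 8)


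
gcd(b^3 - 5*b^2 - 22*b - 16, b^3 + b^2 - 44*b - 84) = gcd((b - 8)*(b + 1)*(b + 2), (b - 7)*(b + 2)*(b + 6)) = b + 2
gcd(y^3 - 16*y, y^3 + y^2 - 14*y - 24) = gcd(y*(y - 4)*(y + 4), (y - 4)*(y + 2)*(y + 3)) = y - 4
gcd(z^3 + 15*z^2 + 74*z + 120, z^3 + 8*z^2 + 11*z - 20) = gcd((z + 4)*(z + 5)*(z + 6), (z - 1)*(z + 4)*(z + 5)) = z^2 + 9*z + 20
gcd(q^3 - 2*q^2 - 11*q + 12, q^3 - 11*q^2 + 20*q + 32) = q - 4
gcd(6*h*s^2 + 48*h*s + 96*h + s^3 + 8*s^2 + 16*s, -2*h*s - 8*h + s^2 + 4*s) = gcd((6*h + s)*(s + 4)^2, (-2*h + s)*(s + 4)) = s + 4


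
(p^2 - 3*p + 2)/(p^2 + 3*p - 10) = (p - 1)/(p + 5)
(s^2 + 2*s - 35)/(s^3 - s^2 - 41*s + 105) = 1/(s - 3)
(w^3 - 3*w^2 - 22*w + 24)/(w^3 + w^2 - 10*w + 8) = (w - 6)/(w - 2)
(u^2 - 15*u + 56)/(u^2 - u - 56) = (u - 7)/(u + 7)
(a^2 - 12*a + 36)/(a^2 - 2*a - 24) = (a - 6)/(a + 4)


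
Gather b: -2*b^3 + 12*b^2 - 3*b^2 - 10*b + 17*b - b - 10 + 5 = -2*b^3 + 9*b^2 + 6*b - 5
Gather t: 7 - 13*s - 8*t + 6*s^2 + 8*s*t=6*s^2 - 13*s + t*(8*s - 8) + 7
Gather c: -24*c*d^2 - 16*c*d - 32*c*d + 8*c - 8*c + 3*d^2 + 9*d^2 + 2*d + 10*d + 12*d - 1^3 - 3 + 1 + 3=c*(-24*d^2 - 48*d) + 12*d^2 + 24*d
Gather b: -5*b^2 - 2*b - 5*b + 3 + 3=-5*b^2 - 7*b + 6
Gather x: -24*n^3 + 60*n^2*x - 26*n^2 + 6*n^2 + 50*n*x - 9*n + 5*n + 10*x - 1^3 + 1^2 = -24*n^3 - 20*n^2 - 4*n + x*(60*n^2 + 50*n + 10)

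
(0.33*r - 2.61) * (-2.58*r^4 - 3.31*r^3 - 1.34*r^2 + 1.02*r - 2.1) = -0.8514*r^5 + 5.6415*r^4 + 8.1969*r^3 + 3.834*r^2 - 3.3552*r + 5.481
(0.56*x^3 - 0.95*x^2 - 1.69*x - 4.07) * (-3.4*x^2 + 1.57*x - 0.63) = -1.904*x^5 + 4.1092*x^4 + 3.9017*x^3 + 11.7832*x^2 - 5.3252*x + 2.5641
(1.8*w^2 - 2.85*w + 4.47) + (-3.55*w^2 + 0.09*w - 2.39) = -1.75*w^2 - 2.76*w + 2.08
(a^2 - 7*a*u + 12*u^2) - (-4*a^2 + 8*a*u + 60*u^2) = 5*a^2 - 15*a*u - 48*u^2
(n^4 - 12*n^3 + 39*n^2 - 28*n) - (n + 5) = n^4 - 12*n^3 + 39*n^2 - 29*n - 5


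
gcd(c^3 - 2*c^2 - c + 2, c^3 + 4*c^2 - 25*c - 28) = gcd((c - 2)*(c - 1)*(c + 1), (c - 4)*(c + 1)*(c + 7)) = c + 1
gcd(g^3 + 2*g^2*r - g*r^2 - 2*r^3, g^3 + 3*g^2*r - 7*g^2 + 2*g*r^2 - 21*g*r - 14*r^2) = g^2 + 3*g*r + 2*r^2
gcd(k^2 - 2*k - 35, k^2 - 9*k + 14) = k - 7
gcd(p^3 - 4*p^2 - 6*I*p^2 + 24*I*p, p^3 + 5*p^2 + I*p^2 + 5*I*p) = p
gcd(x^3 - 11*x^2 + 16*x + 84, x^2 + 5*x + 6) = x + 2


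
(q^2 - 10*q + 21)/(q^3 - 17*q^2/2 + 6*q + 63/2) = 2/(2*q + 3)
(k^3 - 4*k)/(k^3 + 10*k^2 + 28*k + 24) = k*(k - 2)/(k^2 + 8*k + 12)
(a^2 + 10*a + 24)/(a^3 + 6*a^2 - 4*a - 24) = (a + 4)/(a^2 - 4)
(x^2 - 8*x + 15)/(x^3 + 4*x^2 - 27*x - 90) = (x - 3)/(x^2 + 9*x + 18)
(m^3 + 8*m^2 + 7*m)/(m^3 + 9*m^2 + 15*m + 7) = m/(m + 1)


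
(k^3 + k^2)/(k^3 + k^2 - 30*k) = k*(k + 1)/(k^2 + k - 30)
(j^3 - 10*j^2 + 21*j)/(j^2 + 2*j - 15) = j*(j - 7)/(j + 5)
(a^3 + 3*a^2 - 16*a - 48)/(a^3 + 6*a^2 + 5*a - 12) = (a - 4)/(a - 1)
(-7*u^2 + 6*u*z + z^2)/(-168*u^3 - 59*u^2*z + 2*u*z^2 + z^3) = (-u + z)/(-24*u^2 - 5*u*z + z^2)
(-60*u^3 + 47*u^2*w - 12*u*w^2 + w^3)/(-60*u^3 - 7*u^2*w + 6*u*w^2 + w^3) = (20*u^2 - 9*u*w + w^2)/(20*u^2 + 9*u*w + w^2)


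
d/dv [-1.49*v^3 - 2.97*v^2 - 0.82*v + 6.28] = -4.47*v^2 - 5.94*v - 0.82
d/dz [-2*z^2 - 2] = -4*z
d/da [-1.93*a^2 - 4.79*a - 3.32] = -3.86*a - 4.79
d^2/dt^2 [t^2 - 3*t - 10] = 2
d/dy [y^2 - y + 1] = 2*y - 1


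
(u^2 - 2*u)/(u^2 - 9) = u*(u - 2)/(u^2 - 9)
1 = 1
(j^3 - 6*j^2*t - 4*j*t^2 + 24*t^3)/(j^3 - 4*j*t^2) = (j - 6*t)/j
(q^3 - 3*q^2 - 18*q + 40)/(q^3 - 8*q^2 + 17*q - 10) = (q + 4)/(q - 1)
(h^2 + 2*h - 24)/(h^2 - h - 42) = (h - 4)/(h - 7)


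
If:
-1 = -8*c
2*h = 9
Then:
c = 1/8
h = 9/2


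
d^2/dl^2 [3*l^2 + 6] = 6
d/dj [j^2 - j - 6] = 2*j - 1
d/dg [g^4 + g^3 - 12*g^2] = g*(4*g^2 + 3*g - 24)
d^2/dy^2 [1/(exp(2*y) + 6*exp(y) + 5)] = 2*(4*(exp(y) + 3)^2*exp(y) - (2*exp(y) + 3)*(exp(2*y) + 6*exp(y) + 5))*exp(y)/(exp(2*y) + 6*exp(y) + 5)^3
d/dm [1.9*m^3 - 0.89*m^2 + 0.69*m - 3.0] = 5.7*m^2 - 1.78*m + 0.69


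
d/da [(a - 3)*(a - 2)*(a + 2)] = 3*a^2 - 6*a - 4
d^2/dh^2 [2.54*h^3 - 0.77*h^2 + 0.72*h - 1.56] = 15.24*h - 1.54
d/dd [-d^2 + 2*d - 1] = 2 - 2*d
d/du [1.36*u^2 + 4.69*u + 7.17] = 2.72*u + 4.69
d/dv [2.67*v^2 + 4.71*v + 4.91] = 5.34*v + 4.71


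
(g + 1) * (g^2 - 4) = g^3 + g^2 - 4*g - 4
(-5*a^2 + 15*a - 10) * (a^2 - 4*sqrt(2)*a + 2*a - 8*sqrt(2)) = -5*a^4 + 5*a^3 + 20*sqrt(2)*a^3 - 20*sqrt(2)*a^2 + 20*a^2 - 80*sqrt(2)*a - 20*a + 80*sqrt(2)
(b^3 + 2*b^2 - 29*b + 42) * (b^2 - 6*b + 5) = b^5 - 4*b^4 - 36*b^3 + 226*b^2 - 397*b + 210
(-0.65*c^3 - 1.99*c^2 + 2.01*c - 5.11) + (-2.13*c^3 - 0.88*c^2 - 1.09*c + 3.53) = -2.78*c^3 - 2.87*c^2 + 0.92*c - 1.58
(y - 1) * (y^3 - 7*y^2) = y^4 - 8*y^3 + 7*y^2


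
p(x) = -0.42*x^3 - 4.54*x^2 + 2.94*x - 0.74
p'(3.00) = -35.64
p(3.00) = -44.12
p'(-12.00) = -69.54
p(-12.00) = 35.98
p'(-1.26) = 12.38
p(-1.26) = -10.81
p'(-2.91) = 18.69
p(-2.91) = -37.39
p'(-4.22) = 18.82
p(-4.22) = -62.43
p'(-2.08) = 16.38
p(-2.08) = -22.72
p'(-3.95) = 19.15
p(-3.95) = -57.30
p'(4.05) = -54.50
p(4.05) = -91.20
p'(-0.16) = 4.36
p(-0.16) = -1.32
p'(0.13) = 1.74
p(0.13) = -0.44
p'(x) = -1.26*x^2 - 9.08*x + 2.94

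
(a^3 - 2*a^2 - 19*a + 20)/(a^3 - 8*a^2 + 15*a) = (a^2 + 3*a - 4)/(a*(a - 3))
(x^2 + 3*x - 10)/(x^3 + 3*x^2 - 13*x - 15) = (x - 2)/(x^2 - 2*x - 3)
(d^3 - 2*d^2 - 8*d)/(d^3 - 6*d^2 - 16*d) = (d - 4)/(d - 8)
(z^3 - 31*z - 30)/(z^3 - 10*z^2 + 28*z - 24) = (z^2 + 6*z + 5)/(z^2 - 4*z + 4)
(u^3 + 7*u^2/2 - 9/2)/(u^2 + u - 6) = (2*u^2 + u - 3)/(2*(u - 2))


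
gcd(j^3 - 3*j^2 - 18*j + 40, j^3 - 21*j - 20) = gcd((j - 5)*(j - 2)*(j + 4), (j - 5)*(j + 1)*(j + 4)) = j^2 - j - 20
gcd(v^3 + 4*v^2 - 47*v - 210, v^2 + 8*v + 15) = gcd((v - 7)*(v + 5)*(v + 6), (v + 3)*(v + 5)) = v + 5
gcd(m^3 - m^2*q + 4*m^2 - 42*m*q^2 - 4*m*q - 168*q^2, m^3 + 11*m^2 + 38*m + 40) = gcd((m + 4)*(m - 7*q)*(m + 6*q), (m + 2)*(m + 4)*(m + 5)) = m + 4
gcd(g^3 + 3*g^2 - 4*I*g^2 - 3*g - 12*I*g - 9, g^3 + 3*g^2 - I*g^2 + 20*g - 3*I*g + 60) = g + 3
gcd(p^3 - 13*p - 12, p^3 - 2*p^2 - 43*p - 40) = p + 1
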